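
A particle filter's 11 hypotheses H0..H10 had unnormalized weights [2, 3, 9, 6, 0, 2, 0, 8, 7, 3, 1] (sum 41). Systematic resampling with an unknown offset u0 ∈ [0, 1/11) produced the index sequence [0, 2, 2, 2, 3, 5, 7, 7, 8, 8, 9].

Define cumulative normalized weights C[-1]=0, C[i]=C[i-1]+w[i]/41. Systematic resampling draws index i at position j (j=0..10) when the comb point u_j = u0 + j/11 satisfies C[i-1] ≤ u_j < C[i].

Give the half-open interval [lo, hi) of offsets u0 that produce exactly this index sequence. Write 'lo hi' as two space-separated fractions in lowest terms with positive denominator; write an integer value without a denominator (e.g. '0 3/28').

15/451 2/41

C = [2/41, 5/41, 14/41, 20/41, 20/41, 22/41, 22/41, 30/41, 37/41, 40/41, 1]
j=0 picked index 0: u0 ∈ [0, 2/41)
j=1 picked index 2: u0 ∈ [14/451, 113/451)
j=2 picked index 2: u0 ∈ [-27/451, 72/451)
j=3 picked index 2: u0 ∈ [-68/451, 31/451)
j=4 picked index 3: u0 ∈ [-10/451, 56/451)
j=5 picked index 5: u0 ∈ [15/451, 37/451)
j=6 picked index 7: u0 ∈ [-4/451, 84/451)
j=7 picked index 7: u0 ∈ [-45/451, 43/451)
j=8 picked index 8: u0 ∈ [2/451, 79/451)
j=9 picked index 8: u0 ∈ [-39/451, 38/451)
j=10 picked index 9: u0 ∈ [-3/451, 30/451)
intersection: [15/451, 2/41)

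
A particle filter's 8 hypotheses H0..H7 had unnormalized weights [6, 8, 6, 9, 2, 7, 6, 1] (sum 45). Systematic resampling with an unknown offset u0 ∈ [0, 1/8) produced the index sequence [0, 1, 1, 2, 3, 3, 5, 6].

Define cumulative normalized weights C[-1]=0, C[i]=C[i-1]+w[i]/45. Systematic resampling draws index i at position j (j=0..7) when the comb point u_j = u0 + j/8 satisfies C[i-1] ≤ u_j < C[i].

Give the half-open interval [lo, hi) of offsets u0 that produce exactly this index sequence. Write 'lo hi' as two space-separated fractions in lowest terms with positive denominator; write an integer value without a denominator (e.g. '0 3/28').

C = [2/15, 14/45, 4/9, 29/45, 31/45, 38/45, 44/45, 1]
j=0 picked index 0: u0 ∈ [0, 2/15)
j=1 picked index 1: u0 ∈ [1/120, 67/360)
j=2 picked index 1: u0 ∈ [-7/60, 11/180)
j=3 picked index 2: u0 ∈ [-23/360, 5/72)
j=4 picked index 3: u0 ∈ [-1/18, 13/90)
j=5 picked index 3: u0 ∈ [-13/72, 7/360)
j=6 picked index 5: u0 ∈ [-11/180, 17/180)
j=7 picked index 6: u0 ∈ [-11/360, 37/360)
intersection: [1/120, 7/360)

1/120 7/360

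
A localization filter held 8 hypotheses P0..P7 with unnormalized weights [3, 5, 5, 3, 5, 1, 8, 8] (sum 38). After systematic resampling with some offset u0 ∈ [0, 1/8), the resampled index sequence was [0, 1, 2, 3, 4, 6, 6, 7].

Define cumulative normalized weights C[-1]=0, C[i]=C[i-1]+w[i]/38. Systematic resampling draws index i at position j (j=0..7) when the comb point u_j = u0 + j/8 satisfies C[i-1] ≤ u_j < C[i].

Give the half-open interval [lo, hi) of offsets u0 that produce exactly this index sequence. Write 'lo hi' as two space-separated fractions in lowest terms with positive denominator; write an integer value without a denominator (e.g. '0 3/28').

0 3/76

C = [3/38, 4/19, 13/38, 8/19, 21/38, 11/19, 15/19, 1]
j=0 picked index 0: u0 ∈ [0, 3/38)
j=1 picked index 1: u0 ∈ [-7/152, 13/152)
j=2 picked index 2: u0 ∈ [-3/76, 7/76)
j=3 picked index 3: u0 ∈ [-5/152, 7/152)
j=4 picked index 4: u0 ∈ [-3/38, 1/19)
j=5 picked index 6: u0 ∈ [-7/152, 25/152)
j=6 picked index 6: u0 ∈ [-13/76, 3/76)
j=7 picked index 7: u0 ∈ [-13/152, 1/8)
intersection: [0, 3/76)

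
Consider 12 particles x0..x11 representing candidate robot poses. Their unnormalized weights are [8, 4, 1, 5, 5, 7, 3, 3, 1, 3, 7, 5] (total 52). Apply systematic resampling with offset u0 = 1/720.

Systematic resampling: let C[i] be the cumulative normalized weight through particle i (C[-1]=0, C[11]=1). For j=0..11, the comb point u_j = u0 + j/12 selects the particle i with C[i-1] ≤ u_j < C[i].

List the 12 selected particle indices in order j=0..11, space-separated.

C = [2/13, 3/13, 1/4, 9/26, 23/52, 15/26, 33/52, 9/13, 37/52, 10/13, 47/52, 1]
j=0: u_0=1/720 ∈ [0, 2/13) → index 0
j=1: u_1=61/720 ∈ [0, 2/13) → index 0
j=2: u_2=121/720 ∈ [2/13, 3/13) → index 1
j=3: u_3=181/720 ∈ [1/4, 9/26) → index 3
j=4: u_4=241/720 ∈ [1/4, 9/26) → index 3
j=5: u_5=301/720 ∈ [9/26, 23/52) → index 4
j=6: u_6=361/720 ∈ [23/52, 15/26) → index 5
j=7: u_7=421/720 ∈ [15/26, 33/52) → index 6
j=8: u_8=481/720 ∈ [33/52, 9/13) → index 7
j=9: u_9=541/720 ∈ [37/52, 10/13) → index 9
j=10: u_10=601/720 ∈ [10/13, 47/52) → index 10
j=11: u_11=661/720 ∈ [47/52, 1) → index 11

0 0 1 3 3 4 5 6 7 9 10 11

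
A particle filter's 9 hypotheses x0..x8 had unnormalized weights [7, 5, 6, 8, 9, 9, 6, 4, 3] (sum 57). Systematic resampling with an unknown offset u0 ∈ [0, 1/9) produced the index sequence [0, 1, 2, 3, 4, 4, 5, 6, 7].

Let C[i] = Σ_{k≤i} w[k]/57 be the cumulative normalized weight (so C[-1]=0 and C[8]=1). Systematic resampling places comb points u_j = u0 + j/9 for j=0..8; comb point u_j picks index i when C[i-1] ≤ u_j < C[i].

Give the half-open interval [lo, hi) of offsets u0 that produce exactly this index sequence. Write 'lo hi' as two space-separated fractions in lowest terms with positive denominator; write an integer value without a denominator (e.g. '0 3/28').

C = [7/57, 4/19, 6/19, 26/57, 35/57, 44/57, 50/57, 18/19, 1]
j=0 picked index 0: u0 ∈ [0, 7/57)
j=1 picked index 1: u0 ∈ [2/171, 17/171)
j=2 picked index 2: u0 ∈ [-2/171, 16/171)
j=3 picked index 3: u0 ∈ [-1/57, 7/57)
j=4 picked index 4: u0 ∈ [2/171, 29/171)
j=5 picked index 4: u0 ∈ [-17/171, 10/171)
j=6 picked index 5: u0 ∈ [-1/19, 2/19)
j=7 picked index 6: u0 ∈ [-1/171, 17/171)
j=8 picked index 7: u0 ∈ [-2/171, 10/171)
intersection: [2/171, 10/171)

2/171 10/171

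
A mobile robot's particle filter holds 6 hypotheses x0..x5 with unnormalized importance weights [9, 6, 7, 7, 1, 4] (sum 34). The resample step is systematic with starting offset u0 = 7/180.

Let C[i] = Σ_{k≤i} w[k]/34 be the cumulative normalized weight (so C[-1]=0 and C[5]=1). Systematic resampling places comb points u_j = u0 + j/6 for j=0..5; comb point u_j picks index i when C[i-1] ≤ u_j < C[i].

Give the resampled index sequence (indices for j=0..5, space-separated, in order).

0 0 1 2 3 4

C = [9/34, 15/34, 11/17, 29/34, 15/17, 1]
j=0: u_0=7/180 ∈ [0, 9/34) → index 0
j=1: u_1=37/180 ∈ [0, 9/34) → index 0
j=2: u_2=67/180 ∈ [9/34, 15/34) → index 1
j=3: u_3=97/180 ∈ [15/34, 11/17) → index 2
j=4: u_4=127/180 ∈ [11/17, 29/34) → index 3
j=5: u_5=157/180 ∈ [29/34, 15/17) → index 4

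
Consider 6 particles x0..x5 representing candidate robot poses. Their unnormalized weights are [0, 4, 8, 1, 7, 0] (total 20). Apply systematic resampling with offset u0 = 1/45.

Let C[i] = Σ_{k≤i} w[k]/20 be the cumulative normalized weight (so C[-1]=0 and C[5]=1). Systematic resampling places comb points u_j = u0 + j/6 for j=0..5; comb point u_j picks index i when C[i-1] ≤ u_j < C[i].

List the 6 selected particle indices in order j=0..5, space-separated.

C = [0, 1/5, 3/5, 13/20, 1, 1]
j=0: u_0=1/45 ∈ [0, 1/5) → index 1
j=1: u_1=17/90 ∈ [0, 1/5) → index 1
j=2: u_2=16/45 ∈ [1/5, 3/5) → index 2
j=3: u_3=47/90 ∈ [1/5, 3/5) → index 2
j=4: u_4=31/45 ∈ [13/20, 1) → index 4
j=5: u_5=77/90 ∈ [13/20, 1) → index 4

1 1 2 2 4 4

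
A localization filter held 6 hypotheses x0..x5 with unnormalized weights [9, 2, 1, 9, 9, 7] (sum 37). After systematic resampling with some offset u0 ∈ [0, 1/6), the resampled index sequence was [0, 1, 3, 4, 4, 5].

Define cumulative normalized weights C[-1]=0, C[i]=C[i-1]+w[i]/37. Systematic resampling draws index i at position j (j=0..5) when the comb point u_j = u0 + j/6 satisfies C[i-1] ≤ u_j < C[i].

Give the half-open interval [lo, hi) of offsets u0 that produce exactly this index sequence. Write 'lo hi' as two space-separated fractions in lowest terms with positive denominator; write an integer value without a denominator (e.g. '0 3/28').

17/222 29/222

C = [9/37, 11/37, 12/37, 21/37, 30/37, 1]
j=0 picked index 0: u0 ∈ [0, 9/37)
j=1 picked index 1: u0 ∈ [17/222, 29/222)
j=2 picked index 3: u0 ∈ [-1/111, 26/111)
j=3 picked index 4: u0 ∈ [5/74, 23/74)
j=4 picked index 4: u0 ∈ [-11/111, 16/111)
j=5 picked index 5: u0 ∈ [-5/222, 1/6)
intersection: [17/222, 29/222)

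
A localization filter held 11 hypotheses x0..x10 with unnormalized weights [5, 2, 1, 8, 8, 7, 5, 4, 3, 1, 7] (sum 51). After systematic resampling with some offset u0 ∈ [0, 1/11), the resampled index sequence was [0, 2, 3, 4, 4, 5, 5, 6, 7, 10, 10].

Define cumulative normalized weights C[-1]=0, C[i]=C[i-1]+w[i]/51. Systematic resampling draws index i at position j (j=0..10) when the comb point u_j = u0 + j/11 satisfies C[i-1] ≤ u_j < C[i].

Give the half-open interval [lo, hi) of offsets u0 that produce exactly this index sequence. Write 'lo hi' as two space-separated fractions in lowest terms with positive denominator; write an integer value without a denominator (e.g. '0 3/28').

C = [5/51, 7/51, 8/51, 16/51, 8/17, 31/51, 12/17, 40/51, 43/51, 44/51, 1]
j=0 picked index 0: u0 ∈ [0, 5/51)
j=1 picked index 2: u0 ∈ [26/561, 37/561)
j=2 picked index 3: u0 ∈ [-14/561, 74/561)
j=3 picked index 4: u0 ∈ [23/561, 37/187)
j=4 picked index 4: u0 ∈ [-28/561, 20/187)
j=5 picked index 5: u0 ∈ [3/187, 86/561)
j=6 picked index 5: u0 ∈ [-14/187, 35/561)
j=7 picked index 6: u0 ∈ [-16/561, 13/187)
j=8 picked index 7: u0 ∈ [-4/187, 32/561)
j=9 picked index 10: u0 ∈ [25/561, 2/11)
j=10 picked index 10: u0 ∈ [-26/561, 1/11)
intersection: [26/561, 32/561)

26/561 32/561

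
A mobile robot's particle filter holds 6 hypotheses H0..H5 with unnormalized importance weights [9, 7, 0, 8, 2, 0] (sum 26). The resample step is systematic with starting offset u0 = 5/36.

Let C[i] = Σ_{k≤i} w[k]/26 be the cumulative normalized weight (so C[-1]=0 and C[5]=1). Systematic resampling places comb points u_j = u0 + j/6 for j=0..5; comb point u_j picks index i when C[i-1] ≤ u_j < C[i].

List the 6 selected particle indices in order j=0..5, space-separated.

0 0 1 3 3 4

C = [9/26, 8/13, 8/13, 12/13, 1, 1]
j=0: u_0=5/36 ∈ [0, 9/26) → index 0
j=1: u_1=11/36 ∈ [0, 9/26) → index 0
j=2: u_2=17/36 ∈ [9/26, 8/13) → index 1
j=3: u_3=23/36 ∈ [8/13, 12/13) → index 3
j=4: u_4=29/36 ∈ [8/13, 12/13) → index 3
j=5: u_5=35/36 ∈ [12/13, 1) → index 4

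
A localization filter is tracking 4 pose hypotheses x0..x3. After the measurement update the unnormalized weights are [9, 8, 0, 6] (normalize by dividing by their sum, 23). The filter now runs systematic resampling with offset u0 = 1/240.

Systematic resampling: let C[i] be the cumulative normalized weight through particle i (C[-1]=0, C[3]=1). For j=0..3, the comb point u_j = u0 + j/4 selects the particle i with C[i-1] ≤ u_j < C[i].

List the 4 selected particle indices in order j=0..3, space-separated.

0 0 1 3

C = [9/23, 17/23, 17/23, 1]
j=0: u_0=1/240 ∈ [0, 9/23) → index 0
j=1: u_1=61/240 ∈ [0, 9/23) → index 0
j=2: u_2=121/240 ∈ [9/23, 17/23) → index 1
j=3: u_3=181/240 ∈ [17/23, 1) → index 3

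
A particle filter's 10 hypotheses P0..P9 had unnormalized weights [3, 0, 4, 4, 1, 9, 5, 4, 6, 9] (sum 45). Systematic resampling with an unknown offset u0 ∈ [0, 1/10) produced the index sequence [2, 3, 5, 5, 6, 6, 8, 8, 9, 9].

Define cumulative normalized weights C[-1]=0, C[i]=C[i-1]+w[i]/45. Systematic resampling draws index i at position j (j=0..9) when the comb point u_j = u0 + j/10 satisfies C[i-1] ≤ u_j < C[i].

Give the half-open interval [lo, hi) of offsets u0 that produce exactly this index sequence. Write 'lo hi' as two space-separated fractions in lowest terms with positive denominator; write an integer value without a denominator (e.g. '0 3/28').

1/15 7/90

C = [1/15, 1/15, 7/45, 11/45, 4/15, 7/15, 26/45, 2/3, 4/5, 1]
j=0 picked index 2: u0 ∈ [1/15, 7/45)
j=1 picked index 3: u0 ∈ [1/18, 13/90)
j=2 picked index 5: u0 ∈ [1/15, 4/15)
j=3 picked index 5: u0 ∈ [-1/30, 1/6)
j=4 picked index 6: u0 ∈ [1/15, 8/45)
j=5 picked index 6: u0 ∈ [-1/30, 7/90)
j=6 picked index 8: u0 ∈ [1/15, 1/5)
j=7 picked index 8: u0 ∈ [-1/30, 1/10)
j=8 picked index 9: u0 ∈ [0, 1/5)
j=9 picked index 9: u0 ∈ [-1/10, 1/10)
intersection: [1/15, 7/90)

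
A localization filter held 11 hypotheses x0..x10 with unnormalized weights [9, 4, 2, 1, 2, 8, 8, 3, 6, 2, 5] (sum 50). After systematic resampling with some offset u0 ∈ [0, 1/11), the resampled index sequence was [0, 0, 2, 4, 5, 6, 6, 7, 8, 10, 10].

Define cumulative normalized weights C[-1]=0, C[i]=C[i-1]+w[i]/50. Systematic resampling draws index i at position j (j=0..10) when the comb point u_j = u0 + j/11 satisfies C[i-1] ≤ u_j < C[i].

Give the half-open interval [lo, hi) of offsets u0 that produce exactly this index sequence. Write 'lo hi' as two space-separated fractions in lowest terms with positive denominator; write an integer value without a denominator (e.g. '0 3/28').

C = [9/50, 13/50, 3/10, 8/25, 9/25, 13/25, 17/25, 37/50, 43/50, 9/10, 1]
j=0 picked index 0: u0 ∈ [0, 9/50)
j=1 picked index 0: u0 ∈ [-1/11, 49/550)
j=2 picked index 2: u0 ∈ [43/550, 13/110)
j=3 picked index 4: u0 ∈ [13/275, 24/275)
j=4 picked index 5: u0 ∈ [-1/275, 43/275)
j=5 picked index 6: u0 ∈ [18/275, 62/275)
j=6 picked index 6: u0 ∈ [-7/275, 37/275)
j=7 picked index 7: u0 ∈ [12/275, 57/550)
j=8 picked index 8: u0 ∈ [7/550, 73/550)
j=9 picked index 10: u0 ∈ [9/110, 2/11)
j=10 picked index 10: u0 ∈ [-1/110, 1/11)
intersection: [9/110, 24/275)

9/110 24/275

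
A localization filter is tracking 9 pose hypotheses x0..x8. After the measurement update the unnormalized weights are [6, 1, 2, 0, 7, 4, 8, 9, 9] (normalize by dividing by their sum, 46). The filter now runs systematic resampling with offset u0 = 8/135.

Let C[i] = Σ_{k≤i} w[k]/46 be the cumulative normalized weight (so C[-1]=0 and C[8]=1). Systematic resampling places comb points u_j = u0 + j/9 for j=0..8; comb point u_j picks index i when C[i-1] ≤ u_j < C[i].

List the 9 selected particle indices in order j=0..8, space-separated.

0 2 4 5 6 7 7 8 8

C = [3/23, 7/46, 9/46, 9/46, 8/23, 10/23, 14/23, 37/46, 1]
j=0: u_0=8/135 ∈ [0, 3/23) → index 0
j=1: u_1=23/135 ∈ [7/46, 9/46) → index 2
j=2: u_2=38/135 ∈ [9/46, 8/23) → index 4
j=3: u_3=53/135 ∈ [8/23, 10/23) → index 5
j=4: u_4=68/135 ∈ [10/23, 14/23) → index 6
j=5: u_5=83/135 ∈ [14/23, 37/46) → index 7
j=6: u_6=98/135 ∈ [14/23, 37/46) → index 7
j=7: u_7=113/135 ∈ [37/46, 1) → index 8
j=8: u_8=128/135 ∈ [37/46, 1) → index 8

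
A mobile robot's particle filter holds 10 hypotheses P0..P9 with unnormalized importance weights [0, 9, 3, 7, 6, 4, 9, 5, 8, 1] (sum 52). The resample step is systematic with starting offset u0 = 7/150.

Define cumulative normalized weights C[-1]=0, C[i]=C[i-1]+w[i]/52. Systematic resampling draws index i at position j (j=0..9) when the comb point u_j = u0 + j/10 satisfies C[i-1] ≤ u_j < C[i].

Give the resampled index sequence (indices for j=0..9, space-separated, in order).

C = [0, 9/52, 3/13, 19/52, 25/52, 29/52, 19/26, 43/52, 51/52, 1]
j=0: u_0=7/150 ∈ [0, 9/52) → index 1
j=1: u_1=11/75 ∈ [0, 9/52) → index 1
j=2: u_2=37/150 ∈ [3/13, 19/52) → index 3
j=3: u_3=26/75 ∈ [3/13, 19/52) → index 3
j=4: u_4=67/150 ∈ [19/52, 25/52) → index 4
j=5: u_5=41/75 ∈ [25/52, 29/52) → index 5
j=6: u_6=97/150 ∈ [29/52, 19/26) → index 6
j=7: u_7=56/75 ∈ [19/26, 43/52) → index 7
j=8: u_8=127/150 ∈ [43/52, 51/52) → index 8
j=9: u_9=71/75 ∈ [43/52, 51/52) → index 8

1 1 3 3 4 5 6 7 8 8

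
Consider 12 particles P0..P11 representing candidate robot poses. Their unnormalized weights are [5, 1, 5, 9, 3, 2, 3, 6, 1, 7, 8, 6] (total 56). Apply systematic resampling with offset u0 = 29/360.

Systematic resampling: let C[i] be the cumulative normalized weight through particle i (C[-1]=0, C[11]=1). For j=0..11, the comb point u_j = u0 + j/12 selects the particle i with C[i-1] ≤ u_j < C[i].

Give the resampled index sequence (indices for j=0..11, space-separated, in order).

0 2 3 3 5 6 7 9 9 10 11 11

C = [5/56, 3/28, 11/56, 5/14, 23/56, 25/56, 1/2, 17/28, 5/8, 3/4, 25/28, 1]
j=0: u_0=29/360 ∈ [0, 5/56) → index 0
j=1: u_1=59/360 ∈ [3/28, 11/56) → index 2
j=2: u_2=89/360 ∈ [11/56, 5/14) → index 3
j=3: u_3=119/360 ∈ [11/56, 5/14) → index 3
j=4: u_4=149/360 ∈ [23/56, 25/56) → index 5
j=5: u_5=179/360 ∈ [25/56, 1/2) → index 6
j=6: u_6=209/360 ∈ [1/2, 17/28) → index 7
j=7: u_7=239/360 ∈ [5/8, 3/4) → index 9
j=8: u_8=269/360 ∈ [5/8, 3/4) → index 9
j=9: u_9=299/360 ∈ [3/4, 25/28) → index 10
j=10: u_10=329/360 ∈ [25/28, 1) → index 11
j=11: u_11=359/360 ∈ [25/28, 1) → index 11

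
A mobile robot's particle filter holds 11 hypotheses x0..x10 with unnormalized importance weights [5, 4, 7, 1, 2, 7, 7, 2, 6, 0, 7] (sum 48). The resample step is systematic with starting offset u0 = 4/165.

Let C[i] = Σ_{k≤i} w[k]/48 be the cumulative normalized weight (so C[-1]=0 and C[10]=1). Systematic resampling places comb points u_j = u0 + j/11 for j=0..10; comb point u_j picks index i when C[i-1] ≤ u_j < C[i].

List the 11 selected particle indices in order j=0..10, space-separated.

C = [5/48, 3/16, 1/3, 17/48, 19/48, 13/24, 11/16, 35/48, 41/48, 41/48, 1]
j=0: u_0=4/165 ∈ [0, 5/48) → index 0
j=1: u_1=19/165 ∈ [5/48, 3/16) → index 1
j=2: u_2=34/165 ∈ [3/16, 1/3) → index 2
j=3: u_3=49/165 ∈ [3/16, 1/3) → index 2
j=4: u_4=64/165 ∈ [17/48, 19/48) → index 4
j=5: u_5=79/165 ∈ [19/48, 13/24) → index 5
j=6: u_6=94/165 ∈ [13/24, 11/16) → index 6
j=7: u_7=109/165 ∈ [13/24, 11/16) → index 6
j=8: u_8=124/165 ∈ [35/48, 41/48) → index 8
j=9: u_9=139/165 ∈ [35/48, 41/48) → index 8
j=10: u_10=14/15 ∈ [41/48, 1) → index 10

0 1 2 2 4 5 6 6 8 8 10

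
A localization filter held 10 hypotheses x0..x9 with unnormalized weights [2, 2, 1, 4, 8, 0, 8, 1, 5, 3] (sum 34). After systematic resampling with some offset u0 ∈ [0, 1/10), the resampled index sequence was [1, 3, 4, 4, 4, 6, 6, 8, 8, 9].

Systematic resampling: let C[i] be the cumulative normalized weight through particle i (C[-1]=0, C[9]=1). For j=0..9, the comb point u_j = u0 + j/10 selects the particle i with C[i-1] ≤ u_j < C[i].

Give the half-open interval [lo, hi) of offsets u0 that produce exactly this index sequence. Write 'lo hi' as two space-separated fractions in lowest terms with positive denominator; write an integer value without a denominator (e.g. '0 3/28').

C = [1/17, 2/17, 5/34, 9/34, 1/2, 1/2, 25/34, 13/17, 31/34, 1]
j=0 picked index 1: u0 ∈ [1/17, 2/17)
j=1 picked index 3: u0 ∈ [4/85, 14/85)
j=2 picked index 4: u0 ∈ [11/170, 3/10)
j=3 picked index 4: u0 ∈ [-3/85, 1/5)
j=4 picked index 4: u0 ∈ [-23/170, 1/10)
j=5 picked index 6: u0 ∈ [0, 4/17)
j=6 picked index 6: u0 ∈ [-1/10, 23/170)
j=7 picked index 8: u0 ∈ [11/170, 18/85)
j=8 picked index 8: u0 ∈ [-3/85, 19/170)
j=9 picked index 9: u0 ∈ [1/85, 1/10)
intersection: [11/170, 1/10)

11/170 1/10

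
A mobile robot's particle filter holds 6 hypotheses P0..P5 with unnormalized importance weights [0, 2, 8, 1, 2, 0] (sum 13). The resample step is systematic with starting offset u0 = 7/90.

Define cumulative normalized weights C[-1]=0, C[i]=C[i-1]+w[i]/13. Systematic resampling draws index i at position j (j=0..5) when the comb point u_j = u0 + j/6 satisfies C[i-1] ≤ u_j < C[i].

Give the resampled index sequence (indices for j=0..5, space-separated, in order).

C = [0, 2/13, 10/13, 11/13, 1, 1]
j=0: u_0=7/90 ∈ [0, 2/13) → index 1
j=1: u_1=11/45 ∈ [2/13, 10/13) → index 2
j=2: u_2=37/90 ∈ [2/13, 10/13) → index 2
j=3: u_3=26/45 ∈ [2/13, 10/13) → index 2
j=4: u_4=67/90 ∈ [2/13, 10/13) → index 2
j=5: u_5=41/45 ∈ [11/13, 1) → index 4

1 2 2 2 2 4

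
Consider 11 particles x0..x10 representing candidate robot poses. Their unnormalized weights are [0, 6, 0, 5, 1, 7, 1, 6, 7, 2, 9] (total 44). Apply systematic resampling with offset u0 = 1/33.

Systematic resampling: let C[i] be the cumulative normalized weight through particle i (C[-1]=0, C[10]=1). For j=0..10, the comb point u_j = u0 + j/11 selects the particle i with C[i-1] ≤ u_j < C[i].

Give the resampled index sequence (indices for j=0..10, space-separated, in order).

1 1 3 5 5 7 7 8 9 10 10

C = [0, 3/22, 3/22, 1/4, 3/11, 19/44, 5/11, 13/22, 3/4, 35/44, 1]
j=0: u_0=1/33 ∈ [0, 3/22) → index 1
j=1: u_1=4/33 ∈ [0, 3/22) → index 1
j=2: u_2=7/33 ∈ [3/22, 1/4) → index 3
j=3: u_3=10/33 ∈ [3/11, 19/44) → index 5
j=4: u_4=13/33 ∈ [3/11, 19/44) → index 5
j=5: u_5=16/33 ∈ [5/11, 13/22) → index 7
j=6: u_6=19/33 ∈ [5/11, 13/22) → index 7
j=7: u_7=2/3 ∈ [13/22, 3/4) → index 8
j=8: u_8=25/33 ∈ [3/4, 35/44) → index 9
j=9: u_9=28/33 ∈ [35/44, 1) → index 10
j=10: u_10=31/33 ∈ [35/44, 1) → index 10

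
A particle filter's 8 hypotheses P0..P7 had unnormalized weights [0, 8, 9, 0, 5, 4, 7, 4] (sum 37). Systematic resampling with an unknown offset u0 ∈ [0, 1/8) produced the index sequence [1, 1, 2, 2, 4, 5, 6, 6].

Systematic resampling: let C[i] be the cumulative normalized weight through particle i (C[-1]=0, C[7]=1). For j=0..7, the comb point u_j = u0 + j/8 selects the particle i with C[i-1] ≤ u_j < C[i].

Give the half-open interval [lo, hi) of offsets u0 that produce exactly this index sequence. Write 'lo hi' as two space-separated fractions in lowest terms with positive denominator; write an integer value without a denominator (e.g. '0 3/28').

0 5/296

C = [0, 8/37, 17/37, 17/37, 22/37, 26/37, 33/37, 1]
j=0 picked index 1: u0 ∈ [0, 8/37)
j=1 picked index 1: u0 ∈ [-1/8, 27/296)
j=2 picked index 2: u0 ∈ [-5/148, 31/148)
j=3 picked index 2: u0 ∈ [-47/296, 25/296)
j=4 picked index 4: u0 ∈ [-3/74, 7/74)
j=5 picked index 5: u0 ∈ [-9/296, 23/296)
j=6 picked index 6: u0 ∈ [-7/148, 21/148)
j=7 picked index 6: u0 ∈ [-51/296, 5/296)
intersection: [0, 5/296)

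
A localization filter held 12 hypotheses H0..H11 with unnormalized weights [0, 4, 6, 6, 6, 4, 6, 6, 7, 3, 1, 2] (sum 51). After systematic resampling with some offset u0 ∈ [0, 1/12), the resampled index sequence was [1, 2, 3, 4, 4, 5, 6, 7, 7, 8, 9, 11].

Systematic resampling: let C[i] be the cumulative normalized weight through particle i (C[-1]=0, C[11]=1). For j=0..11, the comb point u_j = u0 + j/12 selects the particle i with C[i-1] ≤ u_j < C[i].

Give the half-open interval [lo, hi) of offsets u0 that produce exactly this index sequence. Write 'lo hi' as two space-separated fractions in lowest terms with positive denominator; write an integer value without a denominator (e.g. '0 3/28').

13/204 4/51

C = [0, 4/51, 10/51, 16/51, 22/51, 26/51, 32/51, 38/51, 15/17, 16/17, 49/51, 1]
j=0 picked index 1: u0 ∈ [0, 4/51)
j=1 picked index 2: u0 ∈ [-1/204, 23/204)
j=2 picked index 3: u0 ∈ [1/34, 5/34)
j=3 picked index 4: u0 ∈ [13/204, 37/204)
j=4 picked index 4: u0 ∈ [-1/51, 5/51)
j=5 picked index 5: u0 ∈ [1/68, 19/204)
j=6 picked index 6: u0 ∈ [1/102, 13/102)
j=7 picked index 7: u0 ∈ [3/68, 11/68)
j=8 picked index 7: u0 ∈ [-2/51, 4/51)
j=9 picked index 8: u0 ∈ [-1/204, 9/68)
j=10 picked index 9: u0 ∈ [5/102, 11/102)
j=11 picked index 11: u0 ∈ [3/68, 1/12)
intersection: [13/204, 4/51)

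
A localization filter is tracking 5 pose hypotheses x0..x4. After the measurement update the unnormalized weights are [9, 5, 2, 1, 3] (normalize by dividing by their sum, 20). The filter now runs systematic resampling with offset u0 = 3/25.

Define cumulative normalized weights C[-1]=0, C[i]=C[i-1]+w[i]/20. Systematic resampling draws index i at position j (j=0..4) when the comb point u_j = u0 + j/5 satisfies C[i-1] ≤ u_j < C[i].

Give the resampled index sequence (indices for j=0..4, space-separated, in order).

C = [9/20, 7/10, 4/5, 17/20, 1]
j=0: u_0=3/25 ∈ [0, 9/20) → index 0
j=1: u_1=8/25 ∈ [0, 9/20) → index 0
j=2: u_2=13/25 ∈ [9/20, 7/10) → index 1
j=3: u_3=18/25 ∈ [7/10, 4/5) → index 2
j=4: u_4=23/25 ∈ [17/20, 1) → index 4

0 0 1 2 4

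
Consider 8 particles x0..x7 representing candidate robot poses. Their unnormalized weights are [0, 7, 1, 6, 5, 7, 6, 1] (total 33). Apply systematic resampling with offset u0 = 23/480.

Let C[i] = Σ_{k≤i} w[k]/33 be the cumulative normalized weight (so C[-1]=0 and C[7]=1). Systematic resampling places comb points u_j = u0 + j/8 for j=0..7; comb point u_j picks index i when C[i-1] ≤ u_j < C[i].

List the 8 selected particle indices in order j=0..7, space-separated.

1 1 3 3 4 5 6 6

C = [0, 7/33, 8/33, 14/33, 19/33, 26/33, 32/33, 1]
j=0: u_0=23/480 ∈ [0, 7/33) → index 1
j=1: u_1=83/480 ∈ [0, 7/33) → index 1
j=2: u_2=143/480 ∈ [8/33, 14/33) → index 3
j=3: u_3=203/480 ∈ [8/33, 14/33) → index 3
j=4: u_4=263/480 ∈ [14/33, 19/33) → index 4
j=5: u_5=323/480 ∈ [19/33, 26/33) → index 5
j=6: u_6=383/480 ∈ [26/33, 32/33) → index 6
j=7: u_7=443/480 ∈ [26/33, 32/33) → index 6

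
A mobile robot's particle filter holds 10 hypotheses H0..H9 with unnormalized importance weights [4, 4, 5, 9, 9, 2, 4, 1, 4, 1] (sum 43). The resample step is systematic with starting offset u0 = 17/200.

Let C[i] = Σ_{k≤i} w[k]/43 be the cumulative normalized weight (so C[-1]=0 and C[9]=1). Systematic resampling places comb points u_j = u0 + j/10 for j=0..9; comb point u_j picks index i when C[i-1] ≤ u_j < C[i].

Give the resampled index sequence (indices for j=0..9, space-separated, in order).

C = [4/43, 8/43, 13/43, 22/43, 31/43, 33/43, 37/43, 38/43, 42/43, 1]
j=0: u_0=17/200 ∈ [0, 4/43) → index 0
j=1: u_1=37/200 ∈ [4/43, 8/43) → index 1
j=2: u_2=57/200 ∈ [8/43, 13/43) → index 2
j=3: u_3=77/200 ∈ [13/43, 22/43) → index 3
j=4: u_4=97/200 ∈ [13/43, 22/43) → index 3
j=5: u_5=117/200 ∈ [22/43, 31/43) → index 4
j=6: u_6=137/200 ∈ [22/43, 31/43) → index 4
j=7: u_7=157/200 ∈ [33/43, 37/43) → index 6
j=8: u_8=177/200 ∈ [38/43, 42/43) → index 8
j=9: u_9=197/200 ∈ [42/43, 1) → index 9

0 1 2 3 3 4 4 6 8 9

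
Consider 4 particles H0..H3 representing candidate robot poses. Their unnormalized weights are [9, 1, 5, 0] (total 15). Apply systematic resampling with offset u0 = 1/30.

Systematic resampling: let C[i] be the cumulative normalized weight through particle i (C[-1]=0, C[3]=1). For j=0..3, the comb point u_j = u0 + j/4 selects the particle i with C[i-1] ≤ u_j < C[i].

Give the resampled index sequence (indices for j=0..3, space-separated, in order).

C = [3/5, 2/3, 1, 1]
j=0: u_0=1/30 ∈ [0, 3/5) → index 0
j=1: u_1=17/60 ∈ [0, 3/5) → index 0
j=2: u_2=8/15 ∈ [0, 3/5) → index 0
j=3: u_3=47/60 ∈ [2/3, 1) → index 2

0 0 0 2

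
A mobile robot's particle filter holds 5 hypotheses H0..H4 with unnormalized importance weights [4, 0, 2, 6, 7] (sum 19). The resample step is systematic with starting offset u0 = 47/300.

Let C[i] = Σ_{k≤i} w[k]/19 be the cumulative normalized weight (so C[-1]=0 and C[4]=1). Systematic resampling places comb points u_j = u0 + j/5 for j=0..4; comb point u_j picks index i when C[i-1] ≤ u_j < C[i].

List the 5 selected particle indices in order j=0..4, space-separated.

0 3 3 4 4

C = [4/19, 4/19, 6/19, 12/19, 1]
j=0: u_0=47/300 ∈ [0, 4/19) → index 0
j=1: u_1=107/300 ∈ [6/19, 12/19) → index 3
j=2: u_2=167/300 ∈ [6/19, 12/19) → index 3
j=3: u_3=227/300 ∈ [12/19, 1) → index 4
j=4: u_4=287/300 ∈ [12/19, 1) → index 4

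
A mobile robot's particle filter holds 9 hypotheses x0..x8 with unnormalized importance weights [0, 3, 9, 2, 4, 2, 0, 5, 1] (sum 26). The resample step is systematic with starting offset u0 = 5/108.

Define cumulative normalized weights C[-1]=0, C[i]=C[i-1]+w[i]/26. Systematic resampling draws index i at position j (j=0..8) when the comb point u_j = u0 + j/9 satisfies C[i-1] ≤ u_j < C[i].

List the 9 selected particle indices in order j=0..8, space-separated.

1 2 2 2 3 4 5 7 7

C = [0, 3/26, 6/13, 7/13, 9/13, 10/13, 10/13, 25/26, 1]
j=0: u_0=5/108 ∈ [0, 3/26) → index 1
j=1: u_1=17/108 ∈ [3/26, 6/13) → index 2
j=2: u_2=29/108 ∈ [3/26, 6/13) → index 2
j=3: u_3=41/108 ∈ [3/26, 6/13) → index 2
j=4: u_4=53/108 ∈ [6/13, 7/13) → index 3
j=5: u_5=65/108 ∈ [7/13, 9/13) → index 4
j=6: u_6=77/108 ∈ [9/13, 10/13) → index 5
j=7: u_7=89/108 ∈ [10/13, 25/26) → index 7
j=8: u_8=101/108 ∈ [10/13, 25/26) → index 7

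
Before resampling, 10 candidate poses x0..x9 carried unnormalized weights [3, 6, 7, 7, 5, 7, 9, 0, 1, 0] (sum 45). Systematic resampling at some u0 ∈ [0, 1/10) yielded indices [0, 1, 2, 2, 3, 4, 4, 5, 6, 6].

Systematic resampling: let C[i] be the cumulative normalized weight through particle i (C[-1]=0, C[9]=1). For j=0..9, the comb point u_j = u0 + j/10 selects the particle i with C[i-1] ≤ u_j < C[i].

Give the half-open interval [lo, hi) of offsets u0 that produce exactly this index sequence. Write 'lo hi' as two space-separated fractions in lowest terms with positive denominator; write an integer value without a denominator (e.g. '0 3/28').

1/90 1/45

C = [1/15, 1/5, 16/45, 23/45, 28/45, 7/9, 44/45, 44/45, 1, 1]
j=0 picked index 0: u0 ∈ [0, 1/15)
j=1 picked index 1: u0 ∈ [-1/30, 1/10)
j=2 picked index 2: u0 ∈ [0, 7/45)
j=3 picked index 2: u0 ∈ [-1/10, 1/18)
j=4 picked index 3: u0 ∈ [-2/45, 1/9)
j=5 picked index 4: u0 ∈ [1/90, 11/90)
j=6 picked index 4: u0 ∈ [-4/45, 1/45)
j=7 picked index 5: u0 ∈ [-7/90, 7/90)
j=8 picked index 6: u0 ∈ [-1/45, 8/45)
j=9 picked index 6: u0 ∈ [-11/90, 7/90)
intersection: [1/90, 1/45)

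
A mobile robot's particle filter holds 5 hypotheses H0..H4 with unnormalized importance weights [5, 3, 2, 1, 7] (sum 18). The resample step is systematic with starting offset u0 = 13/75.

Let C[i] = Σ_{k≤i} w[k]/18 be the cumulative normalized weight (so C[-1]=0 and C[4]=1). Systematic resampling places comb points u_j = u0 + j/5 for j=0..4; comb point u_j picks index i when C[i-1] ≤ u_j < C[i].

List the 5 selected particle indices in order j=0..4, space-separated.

C = [5/18, 4/9, 5/9, 11/18, 1]
j=0: u_0=13/75 ∈ [0, 5/18) → index 0
j=1: u_1=28/75 ∈ [5/18, 4/9) → index 1
j=2: u_2=43/75 ∈ [5/9, 11/18) → index 3
j=3: u_3=58/75 ∈ [11/18, 1) → index 4
j=4: u_4=73/75 ∈ [11/18, 1) → index 4

0 1 3 4 4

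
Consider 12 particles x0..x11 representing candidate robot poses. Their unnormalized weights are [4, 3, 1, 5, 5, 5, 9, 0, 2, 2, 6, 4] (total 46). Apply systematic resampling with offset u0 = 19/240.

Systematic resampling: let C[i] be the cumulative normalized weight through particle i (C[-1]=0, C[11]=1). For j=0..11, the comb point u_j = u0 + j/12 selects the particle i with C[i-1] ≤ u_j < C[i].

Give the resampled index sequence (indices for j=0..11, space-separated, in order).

0 2 3 4 5 5 6 6 9 10 10 11

C = [2/23, 7/46, 4/23, 13/46, 9/23, 1/2, 16/23, 16/23, 17/23, 18/23, 21/23, 1]
j=0: u_0=19/240 ∈ [0, 2/23) → index 0
j=1: u_1=13/80 ∈ [7/46, 4/23) → index 2
j=2: u_2=59/240 ∈ [4/23, 13/46) → index 3
j=3: u_3=79/240 ∈ [13/46, 9/23) → index 4
j=4: u_4=33/80 ∈ [9/23, 1/2) → index 5
j=5: u_5=119/240 ∈ [9/23, 1/2) → index 5
j=6: u_6=139/240 ∈ [1/2, 16/23) → index 6
j=7: u_7=53/80 ∈ [1/2, 16/23) → index 6
j=8: u_8=179/240 ∈ [17/23, 18/23) → index 9
j=9: u_9=199/240 ∈ [18/23, 21/23) → index 10
j=10: u_10=73/80 ∈ [18/23, 21/23) → index 10
j=11: u_11=239/240 ∈ [21/23, 1) → index 11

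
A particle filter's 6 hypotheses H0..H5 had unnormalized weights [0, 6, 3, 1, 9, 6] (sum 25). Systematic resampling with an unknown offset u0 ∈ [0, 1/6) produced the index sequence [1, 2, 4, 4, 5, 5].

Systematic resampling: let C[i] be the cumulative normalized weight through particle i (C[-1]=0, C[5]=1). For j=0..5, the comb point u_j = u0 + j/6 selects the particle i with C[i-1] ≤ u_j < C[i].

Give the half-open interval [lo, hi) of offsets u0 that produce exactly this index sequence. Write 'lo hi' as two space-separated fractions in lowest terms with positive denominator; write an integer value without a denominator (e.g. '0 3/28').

7/75 1/6

C = [0, 6/25, 9/25, 2/5, 19/25, 1]
j=0 picked index 1: u0 ∈ [0, 6/25)
j=1 picked index 2: u0 ∈ [11/150, 29/150)
j=2 picked index 4: u0 ∈ [1/15, 32/75)
j=3 picked index 4: u0 ∈ [-1/10, 13/50)
j=4 picked index 5: u0 ∈ [7/75, 1/3)
j=5 picked index 5: u0 ∈ [-11/150, 1/6)
intersection: [7/75, 1/6)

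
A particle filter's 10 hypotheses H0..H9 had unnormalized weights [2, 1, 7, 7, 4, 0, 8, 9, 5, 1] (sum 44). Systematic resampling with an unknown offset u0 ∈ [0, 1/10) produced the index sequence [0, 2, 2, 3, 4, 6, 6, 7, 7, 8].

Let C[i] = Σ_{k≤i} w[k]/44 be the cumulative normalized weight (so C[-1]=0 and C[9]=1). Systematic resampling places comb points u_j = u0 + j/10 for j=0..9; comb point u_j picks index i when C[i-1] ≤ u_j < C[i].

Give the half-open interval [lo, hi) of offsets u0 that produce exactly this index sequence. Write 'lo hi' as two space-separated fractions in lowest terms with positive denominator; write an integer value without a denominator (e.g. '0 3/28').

C = [1/22, 3/44, 5/22, 17/44, 21/44, 21/44, 29/44, 19/22, 43/44, 1]
j=0 picked index 0: u0 ∈ [0, 1/22)
j=1 picked index 2: u0 ∈ [-7/220, 7/55)
j=2 picked index 2: u0 ∈ [-29/220, 3/110)
j=3 picked index 3: u0 ∈ [-4/55, 19/220)
j=4 picked index 4: u0 ∈ [-3/220, 17/220)
j=5 picked index 6: u0 ∈ [-1/44, 7/44)
j=6 picked index 6: u0 ∈ [-27/220, 13/220)
j=7 picked index 7: u0 ∈ [-9/220, 9/55)
j=8 picked index 7: u0 ∈ [-31/220, 7/110)
j=9 picked index 8: u0 ∈ [-2/55, 17/220)
intersection: [0, 3/110)

0 3/110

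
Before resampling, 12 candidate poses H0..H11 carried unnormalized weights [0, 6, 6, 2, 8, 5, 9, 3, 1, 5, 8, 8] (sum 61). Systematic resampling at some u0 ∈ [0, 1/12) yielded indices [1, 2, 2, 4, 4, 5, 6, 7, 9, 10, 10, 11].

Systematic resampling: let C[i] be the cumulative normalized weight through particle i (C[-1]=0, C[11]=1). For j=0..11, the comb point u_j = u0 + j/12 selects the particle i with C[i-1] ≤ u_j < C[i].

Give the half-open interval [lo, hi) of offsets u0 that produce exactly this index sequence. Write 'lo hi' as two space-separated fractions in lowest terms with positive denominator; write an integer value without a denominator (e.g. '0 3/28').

11/732 19/732

C = [0, 6/61, 12/61, 14/61, 22/61, 27/61, 36/61, 39/61, 40/61, 45/61, 53/61, 1]
j=0 picked index 1: u0 ∈ [0, 6/61)
j=1 picked index 2: u0 ∈ [11/732, 83/732)
j=2 picked index 2: u0 ∈ [-25/366, 11/366)
j=3 picked index 4: u0 ∈ [-5/244, 27/244)
j=4 picked index 4: u0 ∈ [-19/183, 5/183)
j=5 picked index 5: u0 ∈ [-41/732, 19/732)
j=6 picked index 6: u0 ∈ [-7/122, 11/122)
j=7 picked index 7: u0 ∈ [5/732, 41/732)
j=8 picked index 9: u0 ∈ [-2/183, 13/183)
j=9 picked index 10: u0 ∈ [-3/244, 29/244)
j=10 picked index 10: u0 ∈ [-35/366, 13/366)
j=11 picked index 11: u0 ∈ [-35/732, 1/12)
intersection: [11/732, 19/732)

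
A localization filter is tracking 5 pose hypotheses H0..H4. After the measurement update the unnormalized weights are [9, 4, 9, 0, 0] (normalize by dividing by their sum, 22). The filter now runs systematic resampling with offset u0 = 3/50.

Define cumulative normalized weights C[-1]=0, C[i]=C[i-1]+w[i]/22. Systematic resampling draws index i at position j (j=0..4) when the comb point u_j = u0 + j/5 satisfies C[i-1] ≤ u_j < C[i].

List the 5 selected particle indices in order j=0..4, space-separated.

0 0 1 2 2

C = [9/22, 13/22, 1, 1, 1]
j=0: u_0=3/50 ∈ [0, 9/22) → index 0
j=1: u_1=13/50 ∈ [0, 9/22) → index 0
j=2: u_2=23/50 ∈ [9/22, 13/22) → index 1
j=3: u_3=33/50 ∈ [13/22, 1) → index 2
j=4: u_4=43/50 ∈ [13/22, 1) → index 2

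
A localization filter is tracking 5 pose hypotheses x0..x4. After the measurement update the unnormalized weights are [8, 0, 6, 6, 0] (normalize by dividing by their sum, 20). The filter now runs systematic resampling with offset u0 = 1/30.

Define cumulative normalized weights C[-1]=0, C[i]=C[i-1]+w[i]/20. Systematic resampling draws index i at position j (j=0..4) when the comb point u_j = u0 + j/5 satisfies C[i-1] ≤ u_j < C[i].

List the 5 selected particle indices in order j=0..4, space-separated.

0 0 2 2 3

C = [2/5, 2/5, 7/10, 1, 1]
j=0: u_0=1/30 ∈ [0, 2/5) → index 0
j=1: u_1=7/30 ∈ [0, 2/5) → index 0
j=2: u_2=13/30 ∈ [2/5, 7/10) → index 2
j=3: u_3=19/30 ∈ [2/5, 7/10) → index 2
j=4: u_4=5/6 ∈ [7/10, 1) → index 3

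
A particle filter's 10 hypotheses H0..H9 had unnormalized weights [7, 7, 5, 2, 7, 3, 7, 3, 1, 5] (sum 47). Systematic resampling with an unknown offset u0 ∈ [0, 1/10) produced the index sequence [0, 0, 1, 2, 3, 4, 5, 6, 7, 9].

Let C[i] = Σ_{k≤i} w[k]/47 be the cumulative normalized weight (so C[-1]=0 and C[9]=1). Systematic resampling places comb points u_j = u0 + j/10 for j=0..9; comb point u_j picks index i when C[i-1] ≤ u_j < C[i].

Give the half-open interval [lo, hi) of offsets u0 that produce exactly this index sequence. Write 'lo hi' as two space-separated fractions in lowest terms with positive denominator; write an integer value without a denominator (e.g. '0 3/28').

2/235 11/235

C = [7/47, 14/47, 19/47, 21/47, 28/47, 31/47, 38/47, 41/47, 42/47, 1]
j=0 picked index 0: u0 ∈ [0, 7/47)
j=1 picked index 0: u0 ∈ [-1/10, 23/470)
j=2 picked index 1: u0 ∈ [-12/235, 23/235)
j=3 picked index 2: u0 ∈ [-1/470, 49/470)
j=4 picked index 3: u0 ∈ [1/235, 11/235)
j=5 picked index 4: u0 ∈ [-5/94, 9/94)
j=6 picked index 5: u0 ∈ [-1/235, 14/235)
j=7 picked index 6: u0 ∈ [-19/470, 51/470)
j=8 picked index 7: u0 ∈ [2/235, 17/235)
j=9 picked index 9: u0 ∈ [-3/470, 1/10)
intersection: [2/235, 11/235)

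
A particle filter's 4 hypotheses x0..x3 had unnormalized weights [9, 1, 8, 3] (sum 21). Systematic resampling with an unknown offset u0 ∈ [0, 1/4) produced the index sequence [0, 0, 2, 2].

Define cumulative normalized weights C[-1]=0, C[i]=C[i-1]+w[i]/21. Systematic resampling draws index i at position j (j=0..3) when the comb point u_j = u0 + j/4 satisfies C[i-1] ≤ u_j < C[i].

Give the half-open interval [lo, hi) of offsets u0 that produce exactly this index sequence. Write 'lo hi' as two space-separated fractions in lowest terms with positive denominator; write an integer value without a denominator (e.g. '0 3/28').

0 3/28

C = [3/7, 10/21, 6/7, 1]
j=0 picked index 0: u0 ∈ [0, 3/7)
j=1 picked index 0: u0 ∈ [-1/4, 5/28)
j=2 picked index 2: u0 ∈ [-1/42, 5/14)
j=3 picked index 2: u0 ∈ [-23/84, 3/28)
intersection: [0, 3/28)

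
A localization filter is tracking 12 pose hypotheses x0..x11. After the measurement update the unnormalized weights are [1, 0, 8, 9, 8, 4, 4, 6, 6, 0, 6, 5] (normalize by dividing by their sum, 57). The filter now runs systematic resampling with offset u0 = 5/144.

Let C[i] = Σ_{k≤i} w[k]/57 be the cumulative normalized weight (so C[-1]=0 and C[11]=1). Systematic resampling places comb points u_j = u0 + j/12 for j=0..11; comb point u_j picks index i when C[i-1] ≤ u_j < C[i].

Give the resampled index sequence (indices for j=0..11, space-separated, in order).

2 2 3 3 4 4 6 7 7 8 10 11

C = [1/57, 1/57, 3/19, 6/19, 26/57, 10/19, 34/57, 40/57, 46/57, 46/57, 52/57, 1]
j=0: u_0=5/144 ∈ [1/57, 3/19) → index 2
j=1: u_1=17/144 ∈ [1/57, 3/19) → index 2
j=2: u_2=29/144 ∈ [3/19, 6/19) → index 3
j=3: u_3=41/144 ∈ [3/19, 6/19) → index 3
j=4: u_4=53/144 ∈ [6/19, 26/57) → index 4
j=5: u_5=65/144 ∈ [6/19, 26/57) → index 4
j=6: u_6=77/144 ∈ [10/19, 34/57) → index 6
j=7: u_7=89/144 ∈ [34/57, 40/57) → index 7
j=8: u_8=101/144 ∈ [34/57, 40/57) → index 7
j=9: u_9=113/144 ∈ [40/57, 46/57) → index 8
j=10: u_10=125/144 ∈ [46/57, 52/57) → index 10
j=11: u_11=137/144 ∈ [52/57, 1) → index 11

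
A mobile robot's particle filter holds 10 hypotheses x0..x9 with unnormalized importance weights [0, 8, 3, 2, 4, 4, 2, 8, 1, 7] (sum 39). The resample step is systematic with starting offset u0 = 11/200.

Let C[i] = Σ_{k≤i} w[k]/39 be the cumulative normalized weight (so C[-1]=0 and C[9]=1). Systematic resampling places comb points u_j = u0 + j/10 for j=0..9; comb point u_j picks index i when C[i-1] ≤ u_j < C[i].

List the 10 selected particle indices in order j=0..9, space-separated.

1 1 2 4 5 6 7 7 9 9

C = [0, 8/39, 11/39, 1/3, 17/39, 7/13, 23/39, 31/39, 32/39, 1]
j=0: u_0=11/200 ∈ [0, 8/39) → index 1
j=1: u_1=31/200 ∈ [0, 8/39) → index 1
j=2: u_2=51/200 ∈ [8/39, 11/39) → index 2
j=3: u_3=71/200 ∈ [1/3, 17/39) → index 4
j=4: u_4=91/200 ∈ [17/39, 7/13) → index 5
j=5: u_5=111/200 ∈ [7/13, 23/39) → index 6
j=6: u_6=131/200 ∈ [23/39, 31/39) → index 7
j=7: u_7=151/200 ∈ [23/39, 31/39) → index 7
j=8: u_8=171/200 ∈ [32/39, 1) → index 9
j=9: u_9=191/200 ∈ [32/39, 1) → index 9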